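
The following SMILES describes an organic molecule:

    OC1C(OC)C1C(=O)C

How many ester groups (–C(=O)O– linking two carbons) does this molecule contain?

0

Scan the SMILES for the ester motif — none present.
Groups that are present: 1 ether, 1 hydroxyl, 1 ketone.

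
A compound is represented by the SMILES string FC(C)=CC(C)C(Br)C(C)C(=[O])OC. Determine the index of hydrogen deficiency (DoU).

Degree of unsaturation = (number of rings) + (number of π bonds).
Ring closures in the SMILES: 0.
π bonds: 2 double bonds (each 1 DoU) → 2 DoU from unsaturation.
Total DoU = 0 + 2 = 2.

2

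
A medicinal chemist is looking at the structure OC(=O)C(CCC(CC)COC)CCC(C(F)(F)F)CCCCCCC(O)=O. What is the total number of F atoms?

Scan the SMILES for F atoms (remember two-letter symbols like Cl and Br are single atoms).
Fluorine count: 3.

3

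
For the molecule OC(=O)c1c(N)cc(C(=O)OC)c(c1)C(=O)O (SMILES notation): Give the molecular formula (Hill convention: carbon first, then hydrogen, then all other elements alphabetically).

Walk through each heavy atom and fill implicit hydrogens from standard valence (C 4, N 3, O 2, S 2, halogen 1); for lowercase aromatic atoms, an aromatic c carries 1 H when it has two neighbours and 0 H with three, and aromatic n carries 0 H:
  atom 1: O, bond orders sum to 1 (valence 2) → 1 H
  atom 2: C, bond orders sum to 4 (valence 4) → 0 H
  atom 3: O, bond orders sum to 2 (valence 2) → 0 H
  atom 4: aromatic c, 3 neighbours → 0 H
  atom 5: aromatic c, 3 neighbours → 0 H
  atom 6: N, bond orders sum to 1 (valence 3) → 2 H
  atom 7: aromatic c, 2 neighbours → 1 H
  atom 8: aromatic c, 3 neighbours → 0 H
  atom 9: C, bond orders sum to 4 (valence 4) → 0 H
  atom 10: O, bond orders sum to 2 (valence 2) → 0 H
  atom 11: O, bond orders sum to 2 (valence 2) → 0 H
  atom 12: C, bond orders sum to 1 (valence 4) → 3 H
  atom 13: aromatic c, 3 neighbours → 0 H
  atom 14: aromatic c, 2 neighbours → 1 H
  atom 15: C, bond orders sum to 4 (valence 4) → 0 H
  atom 16: O, bond orders sum to 2 (valence 2) → 0 H
  atom 17: O, bond orders sum to 1 (valence 2) → 1 H
Totals → C:10, H:9, N:1, O:6.

C10H9NO6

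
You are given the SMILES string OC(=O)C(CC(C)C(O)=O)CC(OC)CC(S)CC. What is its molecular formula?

Walk through each heavy atom and fill implicit hydrogens from standard valence (C 4, N 3, O 2, S 2, halogen 1):
  atom 1: O, bond orders sum to 1 (valence 2) → 1 H
  atom 2: C, bond orders sum to 4 (valence 4) → 0 H
  atom 3: O, bond orders sum to 2 (valence 2) → 0 H
  atom 4: C, bond orders sum to 3 (valence 4) → 1 H
  atom 5: C, bond orders sum to 2 (valence 4) → 2 H
  atom 6: C, bond orders sum to 3 (valence 4) → 1 H
  atom 7: C, bond orders sum to 1 (valence 4) → 3 H
  atom 8: C, bond orders sum to 4 (valence 4) → 0 H
  atom 9: O, bond orders sum to 1 (valence 2) → 1 H
  atom 10: O, bond orders sum to 2 (valence 2) → 0 H
  atom 11: C, bond orders sum to 2 (valence 4) → 2 H
  atom 12: C, bond orders sum to 3 (valence 4) → 1 H
  atom 13: O, bond orders sum to 2 (valence 2) → 0 H
  atom 14: C, bond orders sum to 1 (valence 4) → 3 H
  atom 15: C, bond orders sum to 2 (valence 4) → 2 H
  atom 16: C, bond orders sum to 3 (valence 4) → 1 H
  atom 17: S, bond orders sum to 1 (valence 2) → 1 H
  atom 18: C, bond orders sum to 2 (valence 4) → 2 H
  atom 19: C, bond orders sum to 1 (valence 4) → 3 H
Totals → C:13, H:24, O:5, S:1.
In Hill order: C13H24O5S.

C13H24O5S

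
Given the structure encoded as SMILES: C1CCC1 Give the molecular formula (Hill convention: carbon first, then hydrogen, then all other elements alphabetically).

C4H8

Walk through each heavy atom and fill implicit hydrogens from standard valence (C 4, N 3, O 2, S 2, halogen 1):
  atom 1: C, bond orders sum to 2 (valence 4) → 2 H
  atom 2: C, bond orders sum to 2 (valence 4) → 2 H
  atom 3: C, bond orders sum to 2 (valence 4) → 2 H
  atom 4: C, bond orders sum to 2 (valence 4) → 2 H
Totals → C:4, H:8.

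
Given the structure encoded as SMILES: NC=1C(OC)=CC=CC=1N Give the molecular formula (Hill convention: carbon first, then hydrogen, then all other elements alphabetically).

C7H10N2O

Walk through each heavy atom and fill implicit hydrogens from standard valence (C 4, N 3, O 2, S 2, halogen 1):
  atom 1: N, bond orders sum to 1 (valence 3) → 2 H
  atom 2: C, bond orders sum to 4 (valence 4) → 0 H
  atom 3: C, bond orders sum to 4 (valence 4) → 0 H
  atom 4: O, bond orders sum to 2 (valence 2) → 0 H
  atom 5: C, bond orders sum to 1 (valence 4) → 3 H
  atom 6: C, bond orders sum to 3 (valence 4) → 1 H
  atom 7: C, bond orders sum to 3 (valence 4) → 1 H
  atom 8: C, bond orders sum to 3 (valence 4) → 1 H
  atom 9: C, bond orders sum to 4 (valence 4) → 0 H
  atom 10: N, bond orders sum to 1 (valence 3) → 2 H
Totals → C:7, H:10, N:2, O:1.
In Hill order: C7H10N2O.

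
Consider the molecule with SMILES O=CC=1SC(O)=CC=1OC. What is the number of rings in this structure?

In SMILES, each pair of matching ring-closure digits denotes one ring-closing bond; the number of such bonds equals the number of independent rings.
Ring-closure bonds here: 1.

1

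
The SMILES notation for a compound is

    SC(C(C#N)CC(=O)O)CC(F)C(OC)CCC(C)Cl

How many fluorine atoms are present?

1

Scan the SMILES for F atoms (remember two-letter symbols like Cl and Br are single atoms).
Fluorine count: 1.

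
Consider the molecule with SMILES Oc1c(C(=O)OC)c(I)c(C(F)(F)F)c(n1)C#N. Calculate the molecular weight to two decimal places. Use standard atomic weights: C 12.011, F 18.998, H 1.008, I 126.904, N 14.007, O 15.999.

First, the molecular formula is C9H4F3IN2O3 (counting implicit H from valence).
  C: 9 × 12.011 = 108.099
  F: 3 × 18.998 = 56.994
  H: 4 × 1.008 = 4.032
  I: 1 × 126.904 = 126.904
  N: 2 × 14.007 = 28.014
  O: 3 × 15.999 = 47.997
Sum: 9×12.011 + 3×18.998 + 4×1.008 + 1×126.904 + 2×14.007 + 3×15.999 = 372.040 → 372.04 g/mol.

372.04 g/mol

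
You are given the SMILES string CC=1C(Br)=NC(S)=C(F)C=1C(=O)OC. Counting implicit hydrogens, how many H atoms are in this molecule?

7

Walk through each heavy atom and fill implicit hydrogens from standard valence (C 4, N 3, O 2, S 2, halogen 1):
  atom 1: C, bond orders sum to 1 (valence 4) → 3 H
  atom 2: C, bond orders sum to 4 (valence 4) → 0 H
  atom 3: C, bond orders sum to 4 (valence 4) → 0 H
  atom 4: Br (halogen, monovalent) → 0 H
  atom 5: N, bond orders sum to 3 (valence 3) → 0 H
  atom 6: C, bond orders sum to 4 (valence 4) → 0 H
  atom 7: S, bond orders sum to 1 (valence 2) → 1 H
  atom 8: C, bond orders sum to 4 (valence 4) → 0 H
  atom 9: F (halogen, monovalent) → 0 H
  atom 10: C, bond orders sum to 4 (valence 4) → 0 H
  atom 11: C, bond orders sum to 4 (valence 4) → 0 H
  atom 12: O, bond orders sum to 2 (valence 2) → 0 H
  atom 13: O, bond orders sum to 2 (valence 2) → 0 H
  atom 14: C, bond orders sum to 1 (valence 4) → 3 H
Total hydrogens: 7.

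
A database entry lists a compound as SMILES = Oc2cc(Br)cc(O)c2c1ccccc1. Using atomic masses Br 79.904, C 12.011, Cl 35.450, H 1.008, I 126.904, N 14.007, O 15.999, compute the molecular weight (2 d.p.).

265.11 g/mol

First, the molecular formula is C12H9BrO2 (counting implicit H from valence).
  Br: 1 × 79.904 = 79.904
  C: 12 × 12.011 = 144.132
  H: 9 × 1.008 = 9.072
  O: 2 × 15.999 = 31.998
Sum: 1×79.904 + 12×12.011 + 9×1.008 + 2×15.999 = 265.106 → 265.11 g/mol.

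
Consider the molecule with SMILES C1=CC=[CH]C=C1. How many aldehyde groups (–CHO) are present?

Scan the SMILES for the aldehyde motif — none present.

0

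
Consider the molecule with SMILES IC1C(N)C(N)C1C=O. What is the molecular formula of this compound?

Walk through each heavy atom and fill implicit hydrogens from standard valence (C 4, N 3, O 2, S 2, halogen 1):
  atom 1: I (halogen, monovalent) → 0 H
  atom 2: C, bond orders sum to 3 (valence 4) → 1 H
  atom 3: C, bond orders sum to 3 (valence 4) → 1 H
  atom 4: N, bond orders sum to 1 (valence 3) → 2 H
  atom 5: C, bond orders sum to 3 (valence 4) → 1 H
  atom 6: N, bond orders sum to 1 (valence 3) → 2 H
  atom 7: C, bond orders sum to 3 (valence 4) → 1 H
  atom 8: C, bond orders sum to 3 (valence 4) → 1 H
  atom 9: O, bond orders sum to 2 (valence 2) → 0 H
Totals → C:5, H:9, I:1, N:2, O:1.

C5H9IN2O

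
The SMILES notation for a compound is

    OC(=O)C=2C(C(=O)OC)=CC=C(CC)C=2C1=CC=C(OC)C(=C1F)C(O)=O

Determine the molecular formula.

Walk through each heavy atom and fill implicit hydrogens from standard valence (C 4, N 3, O 2, S 2, halogen 1):
  atom 1: O, bond orders sum to 1 (valence 2) → 1 H
  atom 2: C, bond orders sum to 4 (valence 4) → 0 H
  atom 3: O, bond orders sum to 2 (valence 2) → 0 H
  atom 4: C, bond orders sum to 4 (valence 4) → 0 H
  atom 5: C, bond orders sum to 4 (valence 4) → 0 H
  atom 6: C, bond orders sum to 4 (valence 4) → 0 H
  atom 7: O, bond orders sum to 2 (valence 2) → 0 H
  atom 8: O, bond orders sum to 2 (valence 2) → 0 H
  atom 9: C, bond orders sum to 1 (valence 4) → 3 H
  atom 10: C, bond orders sum to 3 (valence 4) → 1 H
  atom 11: C, bond orders sum to 3 (valence 4) → 1 H
  atom 12: C, bond orders sum to 4 (valence 4) → 0 H
  atom 13: C, bond orders sum to 2 (valence 4) → 2 H
  atom 14: C, bond orders sum to 1 (valence 4) → 3 H
  atom 15: C, bond orders sum to 4 (valence 4) → 0 H
  atom 16: C, bond orders sum to 4 (valence 4) → 0 H
  atom 17: C, bond orders sum to 3 (valence 4) → 1 H
  atom 18: C, bond orders sum to 3 (valence 4) → 1 H
  atom 19: C, bond orders sum to 4 (valence 4) → 0 H
  atom 20: O, bond orders sum to 2 (valence 2) → 0 H
  atom 21: C, bond orders sum to 1 (valence 4) → 3 H
  atom 22: C, bond orders sum to 4 (valence 4) → 0 H
  atom 23: C, bond orders sum to 4 (valence 4) → 0 H
  atom 24: F (halogen, monovalent) → 0 H
  atom 25: C, bond orders sum to 4 (valence 4) → 0 H
  atom 26: O, bond orders sum to 1 (valence 2) → 1 H
  atom 27: O, bond orders sum to 2 (valence 2) → 0 H
Totals → C:19, H:17, F:1, O:7.
In Hill order: C19H17FO7.

C19H17FO7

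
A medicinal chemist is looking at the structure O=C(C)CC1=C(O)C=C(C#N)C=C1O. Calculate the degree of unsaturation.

Degree of unsaturation = (number of rings) + (number of π bonds).
Ring closures in the SMILES: 1.
π bonds: 4 double bonds (each 1 DoU), 1 triple bond (each 2 DoU) → 6 DoU from unsaturation.
Total DoU = 1 + 6 = 7.

7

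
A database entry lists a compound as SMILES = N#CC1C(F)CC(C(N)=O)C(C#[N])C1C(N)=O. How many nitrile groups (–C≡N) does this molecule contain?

2

The nitrile motif appears at heavy-atom positions 2, 12 in the SMILES.
Other groups present: 2 amide.
Nitrile count: 2.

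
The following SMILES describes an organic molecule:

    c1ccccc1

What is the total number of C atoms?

Count every carbon token in the SMILES (each C, including those in ring-closure positions and inside branches).
Carbon count: 6.

6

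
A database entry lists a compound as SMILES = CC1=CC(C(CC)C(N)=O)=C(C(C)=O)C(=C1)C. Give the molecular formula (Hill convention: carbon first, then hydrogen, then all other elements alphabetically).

Walk through each heavy atom and fill implicit hydrogens from standard valence (C 4, N 3, O 2, S 2, halogen 1):
  atom 1: C, bond orders sum to 1 (valence 4) → 3 H
  atom 2: C, bond orders sum to 4 (valence 4) → 0 H
  atom 3: C, bond orders sum to 3 (valence 4) → 1 H
  atom 4: C, bond orders sum to 4 (valence 4) → 0 H
  atom 5: C, bond orders sum to 3 (valence 4) → 1 H
  atom 6: C, bond orders sum to 2 (valence 4) → 2 H
  atom 7: C, bond orders sum to 1 (valence 4) → 3 H
  atom 8: C, bond orders sum to 4 (valence 4) → 0 H
  atom 9: N, bond orders sum to 1 (valence 3) → 2 H
  atom 10: O, bond orders sum to 2 (valence 2) → 0 H
  atom 11: C, bond orders sum to 4 (valence 4) → 0 H
  atom 12: C, bond orders sum to 4 (valence 4) → 0 H
  atom 13: C, bond orders sum to 1 (valence 4) → 3 H
  atom 14: O, bond orders sum to 2 (valence 2) → 0 H
  atom 15: C, bond orders sum to 4 (valence 4) → 0 H
  atom 16: C, bond orders sum to 3 (valence 4) → 1 H
  atom 17: C, bond orders sum to 1 (valence 4) → 3 H
Totals → C:14, H:19, N:1, O:2.

C14H19NO2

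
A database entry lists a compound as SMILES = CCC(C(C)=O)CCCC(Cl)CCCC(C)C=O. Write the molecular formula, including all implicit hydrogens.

Walk through each heavy atom and fill implicit hydrogens from standard valence (C 4, N 3, O 2, S 2, halogen 1):
  atom 1: C, bond orders sum to 1 (valence 4) → 3 H
  atom 2: C, bond orders sum to 2 (valence 4) → 2 H
  atom 3: C, bond orders sum to 3 (valence 4) → 1 H
  atom 4: C, bond orders sum to 4 (valence 4) → 0 H
  atom 5: C, bond orders sum to 1 (valence 4) → 3 H
  atom 6: O, bond orders sum to 2 (valence 2) → 0 H
  atom 7: C, bond orders sum to 2 (valence 4) → 2 H
  atom 8: C, bond orders sum to 2 (valence 4) → 2 H
  atom 9: C, bond orders sum to 2 (valence 4) → 2 H
  atom 10: C, bond orders sum to 3 (valence 4) → 1 H
  atom 11: Cl (halogen, monovalent) → 0 H
  atom 12: C, bond orders sum to 2 (valence 4) → 2 H
  atom 13: C, bond orders sum to 2 (valence 4) → 2 H
  atom 14: C, bond orders sum to 2 (valence 4) → 2 H
  atom 15: C, bond orders sum to 3 (valence 4) → 1 H
  atom 16: C, bond orders sum to 1 (valence 4) → 3 H
  atom 17: C, bond orders sum to 3 (valence 4) → 1 H
  atom 18: O, bond orders sum to 2 (valence 2) → 0 H
Totals → C:15, H:27, Cl:1, O:2.

C15H27ClO2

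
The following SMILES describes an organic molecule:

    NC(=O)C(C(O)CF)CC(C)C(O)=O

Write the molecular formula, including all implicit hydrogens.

C8H14FNO4

Walk through each heavy atom and fill implicit hydrogens from standard valence (C 4, N 3, O 2, S 2, halogen 1):
  atom 1: N, bond orders sum to 1 (valence 3) → 2 H
  atom 2: C, bond orders sum to 4 (valence 4) → 0 H
  atom 3: O, bond orders sum to 2 (valence 2) → 0 H
  atom 4: C, bond orders sum to 3 (valence 4) → 1 H
  atom 5: C, bond orders sum to 3 (valence 4) → 1 H
  atom 6: O, bond orders sum to 1 (valence 2) → 1 H
  atom 7: C, bond orders sum to 2 (valence 4) → 2 H
  atom 8: F (halogen, monovalent) → 0 H
  atom 9: C, bond orders sum to 2 (valence 4) → 2 H
  atom 10: C, bond orders sum to 3 (valence 4) → 1 H
  atom 11: C, bond orders sum to 1 (valence 4) → 3 H
  atom 12: C, bond orders sum to 4 (valence 4) → 0 H
  atom 13: O, bond orders sum to 1 (valence 2) → 1 H
  atom 14: O, bond orders sum to 2 (valence 2) → 0 H
Totals → C:8, H:14, F:1, N:1, O:4.
In Hill order: C8H14FNO4.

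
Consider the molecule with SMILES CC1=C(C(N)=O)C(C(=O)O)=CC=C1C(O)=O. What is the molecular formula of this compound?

Walk through each heavy atom and fill implicit hydrogens from standard valence (C 4, N 3, O 2, S 2, halogen 1):
  atom 1: C, bond orders sum to 1 (valence 4) → 3 H
  atom 2: C, bond orders sum to 4 (valence 4) → 0 H
  atom 3: C, bond orders sum to 4 (valence 4) → 0 H
  atom 4: C, bond orders sum to 4 (valence 4) → 0 H
  atom 5: N, bond orders sum to 1 (valence 3) → 2 H
  atom 6: O, bond orders sum to 2 (valence 2) → 0 H
  atom 7: C, bond orders sum to 4 (valence 4) → 0 H
  atom 8: C, bond orders sum to 4 (valence 4) → 0 H
  atom 9: O, bond orders sum to 2 (valence 2) → 0 H
  atom 10: O, bond orders sum to 1 (valence 2) → 1 H
  atom 11: C, bond orders sum to 3 (valence 4) → 1 H
  atom 12: C, bond orders sum to 3 (valence 4) → 1 H
  atom 13: C, bond orders sum to 4 (valence 4) → 0 H
  atom 14: C, bond orders sum to 4 (valence 4) → 0 H
  atom 15: O, bond orders sum to 1 (valence 2) → 1 H
  atom 16: O, bond orders sum to 2 (valence 2) → 0 H
Totals → C:10, H:9, N:1, O:5.
In Hill order: C10H9NO5.

C10H9NO5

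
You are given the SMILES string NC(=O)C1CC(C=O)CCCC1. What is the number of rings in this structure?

In SMILES, each pair of matching ring-closure digits denotes one ring-closing bond; the number of such bonds equals the number of independent rings.
Ring-closure bonds here: 1.

1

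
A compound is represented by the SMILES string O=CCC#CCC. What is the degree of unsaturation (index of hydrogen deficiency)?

3

Degree of unsaturation = (number of rings) + (number of π bonds).
Ring closures in the SMILES: 0.
π bonds: 1 double bond (each 1 DoU), 1 triple bond (each 2 DoU) → 3 DoU from unsaturation.
Total DoU = 0 + 3 = 3.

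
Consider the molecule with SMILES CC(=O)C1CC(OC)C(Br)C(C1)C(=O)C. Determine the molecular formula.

C11H17BrO3

Walk through each heavy atom and fill implicit hydrogens from standard valence (C 4, N 3, O 2, S 2, halogen 1):
  atom 1: C, bond orders sum to 1 (valence 4) → 3 H
  atom 2: C, bond orders sum to 4 (valence 4) → 0 H
  atom 3: O, bond orders sum to 2 (valence 2) → 0 H
  atom 4: C, bond orders sum to 3 (valence 4) → 1 H
  atom 5: C, bond orders sum to 2 (valence 4) → 2 H
  atom 6: C, bond orders sum to 3 (valence 4) → 1 H
  atom 7: O, bond orders sum to 2 (valence 2) → 0 H
  atom 8: C, bond orders sum to 1 (valence 4) → 3 H
  atom 9: C, bond orders sum to 3 (valence 4) → 1 H
  atom 10: Br (halogen, monovalent) → 0 H
  atom 11: C, bond orders sum to 3 (valence 4) → 1 H
  atom 12: C, bond orders sum to 2 (valence 4) → 2 H
  atom 13: C, bond orders sum to 4 (valence 4) → 0 H
  atom 14: O, bond orders sum to 2 (valence 2) → 0 H
  atom 15: C, bond orders sum to 1 (valence 4) → 3 H
Totals → C:11, H:17, Br:1, O:3.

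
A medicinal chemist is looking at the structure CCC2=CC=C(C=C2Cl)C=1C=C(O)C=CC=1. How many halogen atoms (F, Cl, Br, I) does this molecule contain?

Halogen atoms appear at heavy-atom position 9 (1×Cl).
Other groups present: 1 hydroxyl.
Halogen count: 1.

1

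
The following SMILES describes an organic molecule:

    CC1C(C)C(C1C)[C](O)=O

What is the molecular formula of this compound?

C8H14O2

Walk through each heavy atom and fill implicit hydrogens from standard valence (C 4, N 3, O 2, S 2, halogen 1):
  atom 1: C, bond orders sum to 1 (valence 4) → 3 H
  atom 2: C, bond orders sum to 3 (valence 4) → 1 H
  atom 3: C, bond orders sum to 3 (valence 4) → 1 H
  atom 4: C, bond orders sum to 1 (valence 4) → 3 H
  atom 5: C, bond orders sum to 3 (valence 4) → 1 H
  atom 6: C, bond orders sum to 3 (valence 4) → 1 H
  atom 7: C, bond orders sum to 1 (valence 4) → 3 H
  atom 8: C with explicit H count 0
  atom 9: O, bond orders sum to 1 (valence 2) → 1 H
  atom 10: O, bond orders sum to 2 (valence 2) → 0 H
Totals → C:8, H:14, O:2.
In Hill order: C8H14O2.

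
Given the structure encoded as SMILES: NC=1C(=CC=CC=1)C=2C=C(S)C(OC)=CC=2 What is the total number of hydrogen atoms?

Walk through each heavy atom and fill implicit hydrogens from standard valence (C 4, N 3, O 2, S 2, halogen 1):
  atom 1: N, bond orders sum to 1 (valence 3) → 2 H
  atom 2: C, bond orders sum to 4 (valence 4) → 0 H
  atom 3: C, bond orders sum to 4 (valence 4) → 0 H
  atom 4: C, bond orders sum to 3 (valence 4) → 1 H
  atom 5: C, bond orders sum to 3 (valence 4) → 1 H
  atom 6: C, bond orders sum to 3 (valence 4) → 1 H
  atom 7: C, bond orders sum to 3 (valence 4) → 1 H
  atom 8: C, bond orders sum to 4 (valence 4) → 0 H
  atom 9: C, bond orders sum to 3 (valence 4) → 1 H
  atom 10: C, bond orders sum to 4 (valence 4) → 0 H
  atom 11: S, bond orders sum to 1 (valence 2) → 1 H
  atom 12: C, bond orders sum to 4 (valence 4) → 0 H
  atom 13: O, bond orders sum to 2 (valence 2) → 0 H
  atom 14: C, bond orders sum to 1 (valence 4) → 3 H
  atom 15: C, bond orders sum to 3 (valence 4) → 1 H
  atom 16: C, bond orders sum to 3 (valence 4) → 1 H
Total hydrogens: 13.

13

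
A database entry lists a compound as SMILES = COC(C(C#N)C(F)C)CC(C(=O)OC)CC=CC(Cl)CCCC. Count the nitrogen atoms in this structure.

1

Scan the SMILES for N atoms (remember two-letter symbols like Cl and Br are single atoms).
Nitrogen count: 1.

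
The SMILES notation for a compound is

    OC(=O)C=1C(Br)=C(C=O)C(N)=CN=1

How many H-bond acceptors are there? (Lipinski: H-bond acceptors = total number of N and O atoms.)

5

N atoms: 2; O atoms: 3.
Lipinski HBA = 2 + 3 = 5.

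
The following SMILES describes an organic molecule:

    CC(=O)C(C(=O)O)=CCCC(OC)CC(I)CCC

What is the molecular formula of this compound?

C14H23IO4

Walk through each heavy atom and fill implicit hydrogens from standard valence (C 4, N 3, O 2, S 2, halogen 1):
  atom 1: C, bond orders sum to 1 (valence 4) → 3 H
  atom 2: C, bond orders sum to 4 (valence 4) → 0 H
  atom 3: O, bond orders sum to 2 (valence 2) → 0 H
  atom 4: C, bond orders sum to 4 (valence 4) → 0 H
  atom 5: C, bond orders sum to 4 (valence 4) → 0 H
  atom 6: O, bond orders sum to 2 (valence 2) → 0 H
  atom 7: O, bond orders sum to 1 (valence 2) → 1 H
  atom 8: C, bond orders sum to 3 (valence 4) → 1 H
  atom 9: C, bond orders sum to 2 (valence 4) → 2 H
  atom 10: C, bond orders sum to 2 (valence 4) → 2 H
  atom 11: C, bond orders sum to 3 (valence 4) → 1 H
  atom 12: O, bond orders sum to 2 (valence 2) → 0 H
  atom 13: C, bond orders sum to 1 (valence 4) → 3 H
  atom 14: C, bond orders sum to 2 (valence 4) → 2 H
  atom 15: C, bond orders sum to 3 (valence 4) → 1 H
  atom 16: I (halogen, monovalent) → 0 H
  atom 17: C, bond orders sum to 2 (valence 4) → 2 H
  atom 18: C, bond orders sum to 2 (valence 4) → 2 H
  atom 19: C, bond orders sum to 1 (valence 4) → 3 H
Totals → C:14, H:23, I:1, O:4.
In Hill order: C14H23IO4.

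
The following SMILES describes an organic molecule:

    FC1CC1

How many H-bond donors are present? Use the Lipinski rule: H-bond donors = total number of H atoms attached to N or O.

Donors: find every N or O and count the H atoms it carries.
  (no N or O atoms present)
Lipinski HBD = 0.

0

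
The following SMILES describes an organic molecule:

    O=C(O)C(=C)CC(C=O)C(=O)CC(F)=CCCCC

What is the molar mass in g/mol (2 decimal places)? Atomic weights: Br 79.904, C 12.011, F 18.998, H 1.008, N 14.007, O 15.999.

First, the molecular formula is C14H19FO4 (counting implicit H from valence).
  C: 14 × 12.011 = 168.154
  F: 1 × 18.998 = 18.998
  H: 19 × 1.008 = 19.152
  O: 4 × 15.999 = 63.996
Sum: 14×12.011 + 1×18.998 + 19×1.008 + 4×15.999 = 270.300 → 270.30 g/mol.

270.30 g/mol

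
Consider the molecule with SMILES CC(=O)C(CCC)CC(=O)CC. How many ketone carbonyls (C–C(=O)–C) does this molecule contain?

The ketone motif appears at heavy-atom positions 2, 9 in the SMILES.
Ketone count: 2.

2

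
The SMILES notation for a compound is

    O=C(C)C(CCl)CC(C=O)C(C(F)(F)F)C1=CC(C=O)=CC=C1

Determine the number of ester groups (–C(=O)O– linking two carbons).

Scan the SMILES for the ester motif — none present.
Groups that are present: 2 aldehyde, 1 ketone.

0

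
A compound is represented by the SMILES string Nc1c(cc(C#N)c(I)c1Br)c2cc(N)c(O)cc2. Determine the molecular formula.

Walk through each heavy atom and fill implicit hydrogens from standard valence (C 4, N 3, O 2, S 2, halogen 1); for lowercase aromatic atoms, an aromatic c carries 1 H when it has two neighbours and 0 H with three, and aromatic n carries 0 H:
  atom 1: N, bond orders sum to 1 (valence 3) → 2 H
  atom 2: aromatic c, 3 neighbours → 0 H
  atom 3: aromatic c, 3 neighbours → 0 H
  atom 4: aromatic c, 2 neighbours → 1 H
  atom 5: aromatic c, 3 neighbours → 0 H
  atom 6: C, bond orders sum to 4 (valence 4) → 0 H
  atom 7: N, bond orders sum to 3 (valence 3) → 0 H
  atom 8: aromatic c, 3 neighbours → 0 H
  atom 9: I (halogen, monovalent) → 0 H
  atom 10: aromatic c, 3 neighbours → 0 H
  atom 11: Br (halogen, monovalent) → 0 H
  atom 12: aromatic c, 3 neighbours → 0 H
  atom 13: aromatic c, 2 neighbours → 1 H
  atom 14: aromatic c, 3 neighbours → 0 H
  atom 15: N, bond orders sum to 1 (valence 3) → 2 H
  atom 16: aromatic c, 3 neighbours → 0 H
  atom 17: O, bond orders sum to 1 (valence 2) → 1 H
  atom 18: aromatic c, 2 neighbours → 1 H
  atom 19: aromatic c, 2 neighbours → 1 H
Totals → C:13, H:9, Br:1, I:1, N:3, O:1.

C13H9BrIN3O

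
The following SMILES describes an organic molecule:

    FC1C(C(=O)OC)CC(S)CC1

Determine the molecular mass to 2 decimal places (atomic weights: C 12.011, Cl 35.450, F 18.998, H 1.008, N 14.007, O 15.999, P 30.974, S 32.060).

192.25 g/mol

First, the molecular formula is C8H13FO2S (counting implicit H from valence).
  C: 8 × 12.011 = 96.088
  F: 1 × 18.998 = 18.998
  H: 13 × 1.008 = 13.104
  O: 2 × 15.999 = 31.998
  S: 1 × 32.060 = 32.060
Sum: 8×12.011 + 1×18.998 + 13×1.008 + 2×15.999 + 1×32.060 = 192.248 → 192.25 g/mol.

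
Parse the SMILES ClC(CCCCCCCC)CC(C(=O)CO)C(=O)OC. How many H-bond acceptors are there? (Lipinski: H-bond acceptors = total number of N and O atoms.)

N atoms: 0; O atoms: 4.
Lipinski HBA = 0 + 4 = 4.

4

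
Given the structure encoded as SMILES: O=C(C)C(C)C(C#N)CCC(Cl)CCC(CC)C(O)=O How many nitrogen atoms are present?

1

Scan the SMILES for N atoms (remember two-letter symbols like Cl and Br are single atoms).
Nitrogen count: 1.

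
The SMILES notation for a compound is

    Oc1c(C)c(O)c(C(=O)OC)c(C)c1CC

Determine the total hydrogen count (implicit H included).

16

Walk through each heavy atom and fill implicit hydrogens from standard valence (C 4, N 3, O 2, S 2, halogen 1); for lowercase aromatic atoms, an aromatic c carries 1 H when it has two neighbours and 0 H with three, and aromatic n carries 0 H:
  atom 1: O, bond orders sum to 1 (valence 2) → 1 H
  atom 2: aromatic c, 3 neighbours → 0 H
  atom 3: aromatic c, 3 neighbours → 0 H
  atom 4: C, bond orders sum to 1 (valence 4) → 3 H
  atom 5: aromatic c, 3 neighbours → 0 H
  atom 6: O, bond orders sum to 1 (valence 2) → 1 H
  atom 7: aromatic c, 3 neighbours → 0 H
  atom 8: C, bond orders sum to 4 (valence 4) → 0 H
  atom 9: O, bond orders sum to 2 (valence 2) → 0 H
  atom 10: O, bond orders sum to 2 (valence 2) → 0 H
  atom 11: C, bond orders sum to 1 (valence 4) → 3 H
  atom 12: aromatic c, 3 neighbours → 0 H
  atom 13: C, bond orders sum to 1 (valence 4) → 3 H
  atom 14: aromatic c, 3 neighbours → 0 H
  atom 15: C, bond orders sum to 2 (valence 4) → 2 H
  atom 16: C, bond orders sum to 1 (valence 4) → 3 H
Total hydrogens: 16.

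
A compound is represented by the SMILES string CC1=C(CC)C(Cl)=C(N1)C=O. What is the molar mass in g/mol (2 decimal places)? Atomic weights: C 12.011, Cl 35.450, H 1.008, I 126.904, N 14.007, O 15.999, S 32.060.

171.62 g/mol

First, the molecular formula is C8H10ClNO (counting implicit H from valence).
  C: 8 × 12.011 = 96.088
  Cl: 1 × 35.450 = 35.450
  H: 10 × 1.008 = 10.080
  N: 1 × 14.007 = 14.007
  O: 1 × 15.999 = 15.999
Sum: 8×12.011 + 1×35.450 + 10×1.008 + 1×14.007 + 1×15.999 = 171.624 → 171.62 g/mol.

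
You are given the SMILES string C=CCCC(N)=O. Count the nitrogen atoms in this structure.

Scan the SMILES for N atoms (remember two-letter symbols like Cl and Br are single atoms).
Nitrogen count: 1.

1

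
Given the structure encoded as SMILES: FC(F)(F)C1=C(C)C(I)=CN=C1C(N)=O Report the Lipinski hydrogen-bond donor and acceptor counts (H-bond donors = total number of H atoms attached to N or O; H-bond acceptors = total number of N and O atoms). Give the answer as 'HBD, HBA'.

2, 3

Donors: find every N or O and count the H atoms it carries.
  atom 11 (N): bond orders sum to 3 → 0 H
  atom 14 (N): bond orders sum to 1 → 2 H
  atom 15 (O): bond orders sum to 2 → 0 H
Lipinski HBD = 2.
Acceptors: N atoms = 2, O atoms = 1 → HBA = 3.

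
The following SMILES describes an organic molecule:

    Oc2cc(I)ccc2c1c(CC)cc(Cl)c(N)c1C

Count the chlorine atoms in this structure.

Scan the SMILES for Cl atoms (remember two-letter symbols like Cl and Br are single atoms).
Chlorine count: 1.

1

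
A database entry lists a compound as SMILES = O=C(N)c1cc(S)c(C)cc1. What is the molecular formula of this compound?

Walk through each heavy atom and fill implicit hydrogens from standard valence (C 4, N 3, O 2, S 2, halogen 1); for lowercase aromatic atoms, an aromatic c carries 1 H when it has two neighbours and 0 H with three, and aromatic n carries 0 H:
  atom 1: O, bond orders sum to 2 (valence 2) → 0 H
  atom 2: C, bond orders sum to 4 (valence 4) → 0 H
  atom 3: N, bond orders sum to 1 (valence 3) → 2 H
  atom 4: aromatic c, 3 neighbours → 0 H
  atom 5: aromatic c, 2 neighbours → 1 H
  atom 6: aromatic c, 3 neighbours → 0 H
  atom 7: S, bond orders sum to 1 (valence 2) → 1 H
  atom 8: aromatic c, 3 neighbours → 0 H
  atom 9: C, bond orders sum to 1 (valence 4) → 3 H
  atom 10: aromatic c, 2 neighbours → 1 H
  atom 11: aromatic c, 2 neighbours → 1 H
Totals → C:8, H:9, N:1, O:1, S:1.

C8H9NOS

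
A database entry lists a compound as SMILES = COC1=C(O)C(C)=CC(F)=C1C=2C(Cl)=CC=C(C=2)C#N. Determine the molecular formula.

C15H11ClFNO2

Walk through each heavy atom and fill implicit hydrogens from standard valence (C 4, N 3, O 2, S 2, halogen 1):
  atom 1: C, bond orders sum to 1 (valence 4) → 3 H
  atom 2: O, bond orders sum to 2 (valence 2) → 0 H
  atom 3: C, bond orders sum to 4 (valence 4) → 0 H
  atom 4: C, bond orders sum to 4 (valence 4) → 0 H
  atom 5: O, bond orders sum to 1 (valence 2) → 1 H
  atom 6: C, bond orders sum to 4 (valence 4) → 0 H
  atom 7: C, bond orders sum to 1 (valence 4) → 3 H
  atom 8: C, bond orders sum to 3 (valence 4) → 1 H
  atom 9: C, bond orders sum to 4 (valence 4) → 0 H
  atom 10: F (halogen, monovalent) → 0 H
  atom 11: C, bond orders sum to 4 (valence 4) → 0 H
  atom 12: C, bond orders sum to 4 (valence 4) → 0 H
  atom 13: C, bond orders sum to 4 (valence 4) → 0 H
  atom 14: Cl (halogen, monovalent) → 0 H
  atom 15: C, bond orders sum to 3 (valence 4) → 1 H
  atom 16: C, bond orders sum to 3 (valence 4) → 1 H
  atom 17: C, bond orders sum to 4 (valence 4) → 0 H
  atom 18: C, bond orders sum to 3 (valence 4) → 1 H
  atom 19: C, bond orders sum to 4 (valence 4) → 0 H
  atom 20: N, bond orders sum to 3 (valence 3) → 0 H
Totals → C:15, H:11, Cl:1, F:1, N:1, O:2.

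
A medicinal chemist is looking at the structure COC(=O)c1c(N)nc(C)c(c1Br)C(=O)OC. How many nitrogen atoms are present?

2

Scan the SMILES for N atoms (remember two-letter symbols like Cl and Br are single atoms).
Nitrogen count: 2.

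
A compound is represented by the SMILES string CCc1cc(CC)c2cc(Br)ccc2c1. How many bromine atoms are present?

Scan the SMILES for Br atoms (remember two-letter symbols like Cl and Br are single atoms).
Bromine count: 1.

1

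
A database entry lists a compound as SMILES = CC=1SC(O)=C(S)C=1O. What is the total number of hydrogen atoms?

Walk through each heavy atom and fill implicit hydrogens from standard valence (C 4, N 3, O 2, S 2, halogen 1):
  atom 1: C, bond orders sum to 1 (valence 4) → 3 H
  atom 2: C, bond orders sum to 4 (valence 4) → 0 H
  atom 3: S, bond orders sum to 2 (valence 2) → 0 H
  atom 4: C, bond orders sum to 4 (valence 4) → 0 H
  atom 5: O, bond orders sum to 1 (valence 2) → 1 H
  atom 6: C, bond orders sum to 4 (valence 4) → 0 H
  atom 7: S, bond orders sum to 1 (valence 2) → 1 H
  atom 8: C, bond orders sum to 4 (valence 4) → 0 H
  atom 9: O, bond orders sum to 1 (valence 2) → 1 H
Total hydrogens: 6.

6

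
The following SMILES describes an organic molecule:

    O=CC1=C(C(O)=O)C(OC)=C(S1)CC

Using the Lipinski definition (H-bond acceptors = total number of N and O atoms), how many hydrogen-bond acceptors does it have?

N atoms: 0; O atoms: 4.
Lipinski HBA = 0 + 4 = 4.

4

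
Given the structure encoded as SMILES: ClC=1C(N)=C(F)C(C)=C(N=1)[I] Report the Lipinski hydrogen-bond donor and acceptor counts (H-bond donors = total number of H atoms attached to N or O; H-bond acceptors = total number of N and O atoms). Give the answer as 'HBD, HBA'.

Donors: find every N or O and count the H atoms it carries.
  atom 4 (N): bond orders sum to 1 → 2 H
  atom 10 (N): bond orders sum to 3 → 0 H
Lipinski HBD = 2.
Acceptors: N atoms = 2, O atoms = 0 → HBA = 2.

2, 2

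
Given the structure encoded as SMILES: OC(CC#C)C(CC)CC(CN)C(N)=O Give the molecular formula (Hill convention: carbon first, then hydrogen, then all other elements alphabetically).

C11H20N2O2

Walk through each heavy atom and fill implicit hydrogens from standard valence (C 4, N 3, O 2, S 2, halogen 1):
  atom 1: O, bond orders sum to 1 (valence 2) → 1 H
  atom 2: C, bond orders sum to 3 (valence 4) → 1 H
  atom 3: C, bond orders sum to 2 (valence 4) → 2 H
  atom 4: C, bond orders sum to 4 (valence 4) → 0 H
  atom 5: C, bond orders sum to 3 (valence 4) → 1 H
  atom 6: C, bond orders sum to 3 (valence 4) → 1 H
  atom 7: C, bond orders sum to 2 (valence 4) → 2 H
  atom 8: C, bond orders sum to 1 (valence 4) → 3 H
  atom 9: C, bond orders sum to 2 (valence 4) → 2 H
  atom 10: C, bond orders sum to 3 (valence 4) → 1 H
  atom 11: C, bond orders sum to 2 (valence 4) → 2 H
  atom 12: N, bond orders sum to 1 (valence 3) → 2 H
  atom 13: C, bond orders sum to 4 (valence 4) → 0 H
  atom 14: N, bond orders sum to 1 (valence 3) → 2 H
  atom 15: O, bond orders sum to 2 (valence 2) → 0 H
Totals → C:11, H:20, N:2, O:2.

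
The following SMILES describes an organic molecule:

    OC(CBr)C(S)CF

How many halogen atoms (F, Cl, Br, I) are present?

Halogen atoms appear at heavy-atom positions 4, 8 (1×Br, 1×F).
Other groups present: 1 hydroxyl, 1 thiol.
Halogen count: 2.

2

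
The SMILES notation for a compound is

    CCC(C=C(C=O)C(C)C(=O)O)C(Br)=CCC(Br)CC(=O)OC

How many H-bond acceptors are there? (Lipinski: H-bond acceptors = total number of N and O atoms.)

5

N atoms: 0; O atoms: 5.
Lipinski HBA = 0 + 5 = 5.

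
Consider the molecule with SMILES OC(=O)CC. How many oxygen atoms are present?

Scan the SMILES for O atoms (remember two-letter symbols like Cl and Br are single atoms).
Oxygen count: 2.

2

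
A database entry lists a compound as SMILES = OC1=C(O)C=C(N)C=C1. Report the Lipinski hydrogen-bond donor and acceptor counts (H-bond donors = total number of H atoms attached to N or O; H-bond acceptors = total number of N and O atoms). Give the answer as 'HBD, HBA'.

Donors: find every N or O and count the H atoms it carries.
  atom 1 (O): bond orders sum to 1 → 1 H
  atom 4 (O): bond orders sum to 1 → 1 H
  atom 7 (N): bond orders sum to 1 → 2 H
Lipinski HBD = 4.
Acceptors: N atoms = 1, O atoms = 2 → HBA = 3.

4, 3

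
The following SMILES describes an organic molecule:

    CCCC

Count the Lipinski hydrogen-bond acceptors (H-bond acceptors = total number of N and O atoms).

0

N atoms: 0; O atoms: 0.
Lipinski HBA = 0 + 0 = 0.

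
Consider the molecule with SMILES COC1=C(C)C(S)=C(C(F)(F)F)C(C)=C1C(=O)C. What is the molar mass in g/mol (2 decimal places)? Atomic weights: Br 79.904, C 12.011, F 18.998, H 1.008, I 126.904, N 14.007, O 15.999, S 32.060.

First, the molecular formula is C12H13F3O2S (counting implicit H from valence).
  C: 12 × 12.011 = 144.132
  F: 3 × 18.998 = 56.994
  H: 13 × 1.008 = 13.104
  O: 2 × 15.999 = 31.998
  S: 1 × 32.060 = 32.060
Sum: 12×12.011 + 3×18.998 + 13×1.008 + 2×15.999 + 1×32.060 = 278.288 → 278.29 g/mol.

278.29 g/mol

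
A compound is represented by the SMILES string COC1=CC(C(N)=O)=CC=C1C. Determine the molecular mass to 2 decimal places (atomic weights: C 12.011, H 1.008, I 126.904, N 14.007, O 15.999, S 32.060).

165.19 g/mol

First, the molecular formula is C9H11NO2 (counting implicit H from valence).
  C: 9 × 12.011 = 108.099
  H: 11 × 1.008 = 11.088
  N: 1 × 14.007 = 14.007
  O: 2 × 15.999 = 31.998
Sum: 9×12.011 + 11×1.008 + 1×14.007 + 2×15.999 = 165.192 → 165.19 g/mol.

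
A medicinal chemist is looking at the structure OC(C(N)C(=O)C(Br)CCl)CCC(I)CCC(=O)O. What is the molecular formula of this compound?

C11H18BrClINO4

Walk through each heavy atom and fill implicit hydrogens from standard valence (C 4, N 3, O 2, S 2, halogen 1):
  atom 1: O, bond orders sum to 1 (valence 2) → 1 H
  atom 2: C, bond orders sum to 3 (valence 4) → 1 H
  atom 3: C, bond orders sum to 3 (valence 4) → 1 H
  atom 4: N, bond orders sum to 1 (valence 3) → 2 H
  atom 5: C, bond orders sum to 4 (valence 4) → 0 H
  atom 6: O, bond orders sum to 2 (valence 2) → 0 H
  atom 7: C, bond orders sum to 3 (valence 4) → 1 H
  atom 8: Br (halogen, monovalent) → 0 H
  atom 9: C, bond orders sum to 2 (valence 4) → 2 H
  atom 10: Cl (halogen, monovalent) → 0 H
  atom 11: C, bond orders sum to 2 (valence 4) → 2 H
  atom 12: C, bond orders sum to 2 (valence 4) → 2 H
  atom 13: C, bond orders sum to 3 (valence 4) → 1 H
  atom 14: I (halogen, monovalent) → 0 H
  atom 15: C, bond orders sum to 2 (valence 4) → 2 H
  atom 16: C, bond orders sum to 2 (valence 4) → 2 H
  atom 17: C, bond orders sum to 4 (valence 4) → 0 H
  atom 18: O, bond orders sum to 2 (valence 2) → 0 H
  atom 19: O, bond orders sum to 1 (valence 2) → 1 H
Totals → C:11, H:18, Br:1, Cl:1, I:1, N:1, O:4.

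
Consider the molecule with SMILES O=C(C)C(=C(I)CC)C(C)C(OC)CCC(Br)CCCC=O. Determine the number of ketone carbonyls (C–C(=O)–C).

1

The ketone motif appears at heavy-atom position 2 in the SMILES.
Other groups present: 1 aldehyde, 1 alkene, 1 ether.
Ketone count: 1.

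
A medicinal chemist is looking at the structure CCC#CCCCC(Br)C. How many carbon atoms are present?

Count every carbon token in the SMILES (each C, including those in ring-closure positions and inside branches).
Carbon count: 9.

9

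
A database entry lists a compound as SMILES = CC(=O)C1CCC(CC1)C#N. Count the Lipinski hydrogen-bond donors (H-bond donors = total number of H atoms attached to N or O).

0

Donors: find every N or O and count the H atoms it carries.
  atom 3 (O): bond orders sum to 2 → 0 H
  atom 11 (N): bond orders sum to 3 → 0 H
Lipinski HBD = 0.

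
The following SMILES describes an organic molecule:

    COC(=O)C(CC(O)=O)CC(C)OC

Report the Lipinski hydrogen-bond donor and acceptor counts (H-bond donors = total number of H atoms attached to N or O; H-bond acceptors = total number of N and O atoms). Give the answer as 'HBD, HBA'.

1, 5

Donors: find every N or O and count the H atoms it carries.
  atom 2 (O): bond orders sum to 2 → 0 H
  atom 4 (O): bond orders sum to 2 → 0 H
  atom 8 (O): bond orders sum to 1 → 1 H
  atom 9 (O): bond orders sum to 2 → 0 H
  atom 13 (O): bond orders sum to 2 → 0 H
Lipinski HBD = 1.
Acceptors: N atoms = 0, O atoms = 5 → HBA = 5.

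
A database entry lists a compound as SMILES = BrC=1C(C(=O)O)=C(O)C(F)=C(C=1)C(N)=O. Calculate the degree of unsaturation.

6

Degree of unsaturation = (number of rings) + (number of π bonds).
Ring closures in the SMILES: 1.
π bonds: 5 double bonds (each 1 DoU) → 5 DoU from unsaturation.
Total DoU = 1 + 5 = 6.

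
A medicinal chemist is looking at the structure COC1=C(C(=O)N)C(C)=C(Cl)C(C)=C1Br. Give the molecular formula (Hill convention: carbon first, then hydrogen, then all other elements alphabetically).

C10H11BrClNO2

Walk through each heavy atom and fill implicit hydrogens from standard valence (C 4, N 3, O 2, S 2, halogen 1):
  atom 1: C, bond orders sum to 1 (valence 4) → 3 H
  atom 2: O, bond orders sum to 2 (valence 2) → 0 H
  atom 3: C, bond orders sum to 4 (valence 4) → 0 H
  atom 4: C, bond orders sum to 4 (valence 4) → 0 H
  atom 5: C, bond orders sum to 4 (valence 4) → 0 H
  atom 6: O, bond orders sum to 2 (valence 2) → 0 H
  atom 7: N, bond orders sum to 1 (valence 3) → 2 H
  atom 8: C, bond orders sum to 4 (valence 4) → 0 H
  atom 9: C, bond orders sum to 1 (valence 4) → 3 H
  atom 10: C, bond orders sum to 4 (valence 4) → 0 H
  atom 11: Cl (halogen, monovalent) → 0 H
  atom 12: C, bond orders sum to 4 (valence 4) → 0 H
  atom 13: C, bond orders sum to 1 (valence 4) → 3 H
  atom 14: C, bond orders sum to 4 (valence 4) → 0 H
  atom 15: Br (halogen, monovalent) → 0 H
Totals → C:10, H:11, Br:1, Cl:1, N:1, O:2.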